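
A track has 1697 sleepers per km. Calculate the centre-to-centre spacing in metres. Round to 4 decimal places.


Spacing = 1000 m / number of sleepers
Spacing = 1000 / 1697
Spacing = 0.5893 m

0.5893


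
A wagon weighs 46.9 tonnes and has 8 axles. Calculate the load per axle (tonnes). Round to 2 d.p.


Load per axle = total weight / number of axles
Load = 46.9 / 8
Load = 5.86 tonnes

5.86


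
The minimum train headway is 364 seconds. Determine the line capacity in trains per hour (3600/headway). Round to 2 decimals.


Capacity = 3600 / headway
Capacity = 3600 / 364
Capacity = 9.89 trains/hour

9.89


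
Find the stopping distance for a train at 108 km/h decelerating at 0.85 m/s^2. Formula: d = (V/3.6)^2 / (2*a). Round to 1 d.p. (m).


Convert speed: V = 108 / 3.6 = 30.0 m/s
V^2 = 900.0
d = 900.0 / (2 * 0.85)
d = 900.0 / 1.7
d = 529.4 m

529.4


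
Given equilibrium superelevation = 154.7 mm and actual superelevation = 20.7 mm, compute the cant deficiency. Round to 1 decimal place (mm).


Cant deficiency = equilibrium cant - actual cant
CD = 154.7 - 20.7
CD = 134.0 mm

134.0


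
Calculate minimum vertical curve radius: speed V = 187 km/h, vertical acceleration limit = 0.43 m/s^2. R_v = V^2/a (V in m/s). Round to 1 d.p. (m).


Convert speed: V = 187 / 3.6 = 51.9444 m/s
V^2 = 2698.2253 m^2/s^2
R_v = 2698.2253 / 0.43
R_v = 6274.9 m

6274.9


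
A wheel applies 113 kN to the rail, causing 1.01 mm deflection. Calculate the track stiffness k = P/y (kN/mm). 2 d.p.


Track stiffness k = P / y
k = 113 / 1.01
k = 111.88 kN/mm

111.88


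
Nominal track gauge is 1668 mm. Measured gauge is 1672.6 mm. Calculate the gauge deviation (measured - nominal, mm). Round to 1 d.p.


Deviation = measured - nominal
Deviation = 1672.6 - 1668
Deviation = 4.6 mm

4.6


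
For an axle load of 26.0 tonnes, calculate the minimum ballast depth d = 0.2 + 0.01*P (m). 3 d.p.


d = 0.2 + 0.01 * 26.0
d = 0.2 + 0.26
d = 0.460 m

0.460


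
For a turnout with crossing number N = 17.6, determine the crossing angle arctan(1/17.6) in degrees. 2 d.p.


1/N = 1/17.6 = 0.056818
angle = arctan(0.056818) = 0.056757 rad
angle = 0.056757 * 180/pi = 3.25 degrees

3.25


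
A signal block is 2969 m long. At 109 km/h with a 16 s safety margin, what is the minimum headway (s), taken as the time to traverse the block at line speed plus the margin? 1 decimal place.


V = 109 / 3.6 = 30.2778 m/s
Block traversal time = 2969 / 30.2778 = 98.0587 s
Headway = 98.0587 + 16
Headway = 114.1 s

114.1


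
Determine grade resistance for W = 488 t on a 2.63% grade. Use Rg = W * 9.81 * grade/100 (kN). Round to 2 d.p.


Rg = W * 9.81 * grade / 100
Rg = 488 * 9.81 * 2.63 / 100
Rg = 4787.28 * 0.0263
Rg = 125.91 kN

125.91


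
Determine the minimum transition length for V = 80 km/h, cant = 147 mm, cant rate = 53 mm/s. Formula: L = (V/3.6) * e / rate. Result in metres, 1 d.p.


Convert speed: V = 80 / 3.6 = 22.2222 m/s
L = 22.2222 * 147 / 53
L = 3266.6667 / 53
L = 61.6 m

61.6


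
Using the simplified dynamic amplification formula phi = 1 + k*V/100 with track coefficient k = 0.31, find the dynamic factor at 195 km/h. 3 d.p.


phi = 1 + k * V / 100
phi = 1 + 0.31 * 195 / 100
phi = 1 + 0.6045
phi = 1.605

1.605


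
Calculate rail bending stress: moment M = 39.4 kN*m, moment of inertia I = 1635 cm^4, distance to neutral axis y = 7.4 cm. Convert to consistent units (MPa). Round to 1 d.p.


Convert units:
M = 39.4 kN*m = 39400000 N*mm
y = 7.4 cm = 74 mm
I = 1635 cm^4 = 16350000 mm^4
sigma = 39400000 * 74 / 16350000
sigma = 178.3 MPa

178.3


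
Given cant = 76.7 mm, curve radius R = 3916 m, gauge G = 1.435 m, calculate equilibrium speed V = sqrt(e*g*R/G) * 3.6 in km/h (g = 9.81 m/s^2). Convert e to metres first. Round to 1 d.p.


Convert cant: e = 76.7 mm = 0.0767 m
V_ms = sqrt(0.0767 * 9.81 * 3916 / 1.435)
V_ms = sqrt(2053.312984) = 45.3135 m/s
V = 45.3135 * 3.6 = 163.1 km/h

163.1


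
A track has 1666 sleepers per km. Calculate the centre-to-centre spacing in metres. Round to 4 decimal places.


Spacing = 1000 m / number of sleepers
Spacing = 1000 / 1666
Spacing = 0.6002 m

0.6002


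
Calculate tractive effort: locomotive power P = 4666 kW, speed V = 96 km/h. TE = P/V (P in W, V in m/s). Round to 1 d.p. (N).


Convert: P = 4666 kW = 4666000 W
V = 96 / 3.6 = 26.6667 m/s
TE = 4666000 / 26.6667
TE = 174975.0 N

174975.0


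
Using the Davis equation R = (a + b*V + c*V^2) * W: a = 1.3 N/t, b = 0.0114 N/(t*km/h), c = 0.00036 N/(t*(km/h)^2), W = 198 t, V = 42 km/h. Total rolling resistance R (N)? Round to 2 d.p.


b*V = 0.0114 * 42 = 0.4788
c*V^2 = 0.00036 * 1764 = 0.63504
R_per_t = 1.3 + 0.4788 + 0.63504 = 2.41384 N/t
R_total = 2.41384 * 198 = 477.94 N

477.94


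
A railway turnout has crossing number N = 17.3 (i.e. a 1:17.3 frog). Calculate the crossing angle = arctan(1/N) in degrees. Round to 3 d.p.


1/N = 1/17.3 = 0.057803
angle = arctan(0.057803) = 0.057739 rad
angle = 0.057739 * 180/pi = 3.308 degrees

3.308


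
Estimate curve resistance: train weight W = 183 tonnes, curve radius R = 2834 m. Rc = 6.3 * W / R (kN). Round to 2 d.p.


Rc = 6.3 * W / R
Rc = 6.3 * 183 / 2834
Rc = 1152.9 / 2834
Rc = 0.41 kN

0.41


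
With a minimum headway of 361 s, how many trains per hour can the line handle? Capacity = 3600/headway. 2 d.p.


Capacity = 3600 / headway
Capacity = 3600 / 361
Capacity = 9.97 trains/hour

9.97


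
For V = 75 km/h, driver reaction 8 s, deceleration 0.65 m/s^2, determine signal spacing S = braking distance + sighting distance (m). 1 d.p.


V = 75 / 3.6 = 20.8333 m/s
Braking distance = 20.8333^2 / (2*0.65) = 333.8675 m
Sighting distance = 20.8333 * 8 = 166.6667 m
S = 333.8675 + 166.6667 = 500.5 m

500.5


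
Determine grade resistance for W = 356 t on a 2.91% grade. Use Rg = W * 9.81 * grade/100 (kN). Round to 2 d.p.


Rg = W * 9.81 * grade / 100
Rg = 356 * 9.81 * 2.91 / 100
Rg = 3492.36 * 0.0291
Rg = 101.63 kN

101.63


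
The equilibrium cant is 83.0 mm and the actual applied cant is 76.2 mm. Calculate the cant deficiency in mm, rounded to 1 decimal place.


Cant deficiency = equilibrium cant - actual cant
CD = 83.0 - 76.2
CD = 6.8 mm

6.8


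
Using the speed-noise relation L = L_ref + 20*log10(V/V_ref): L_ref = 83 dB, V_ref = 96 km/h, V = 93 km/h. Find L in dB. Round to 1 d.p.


V/V_ref = 93 / 96 = 0.96875
log10(0.96875) = -0.013788
20 * -0.013788 = -0.2758
L = 83 + -0.2758 = 82.7 dB

82.7


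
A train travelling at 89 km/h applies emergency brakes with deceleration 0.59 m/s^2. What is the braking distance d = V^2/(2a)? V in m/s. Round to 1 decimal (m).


Convert speed: V = 89 / 3.6 = 24.7222 m/s
V^2 = 611.1883
d = 611.1883 / (2 * 0.59)
d = 611.1883 / 1.18
d = 518.0 m

518.0


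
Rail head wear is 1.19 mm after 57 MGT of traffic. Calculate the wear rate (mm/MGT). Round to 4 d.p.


Wear rate = total wear / cumulative tonnage
Rate = 1.19 / 57
Rate = 0.0209 mm/MGT

0.0209


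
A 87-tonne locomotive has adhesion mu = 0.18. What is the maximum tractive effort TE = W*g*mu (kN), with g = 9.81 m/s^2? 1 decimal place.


TE_max = W * g * mu
TE_max = 87 * 9.81 * 0.18
TE_max = 853.47 * 0.18
TE_max = 153.6 kN

153.6


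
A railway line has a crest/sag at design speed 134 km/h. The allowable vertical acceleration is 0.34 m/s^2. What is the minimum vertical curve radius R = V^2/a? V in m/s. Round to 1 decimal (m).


Convert speed: V = 134 / 3.6 = 37.2222 m/s
V^2 = 1385.4938 m^2/s^2
R_v = 1385.4938 / 0.34
R_v = 4075.0 m

4075.0


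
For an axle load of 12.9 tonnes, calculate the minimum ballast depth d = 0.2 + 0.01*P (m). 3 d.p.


d = 0.2 + 0.01 * 12.9
d = 0.2 + 0.129
d = 0.329 m

0.329


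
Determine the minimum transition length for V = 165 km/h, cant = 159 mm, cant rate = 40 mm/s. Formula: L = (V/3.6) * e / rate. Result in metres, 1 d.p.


Convert speed: V = 165 / 3.6 = 45.8333 m/s
L = 45.8333 * 159 / 40
L = 7287.5 / 40
L = 182.2 m

182.2


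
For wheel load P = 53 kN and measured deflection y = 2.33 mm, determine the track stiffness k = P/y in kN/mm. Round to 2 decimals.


Track stiffness k = P / y
k = 53 / 2.33
k = 22.75 kN/mm

22.75


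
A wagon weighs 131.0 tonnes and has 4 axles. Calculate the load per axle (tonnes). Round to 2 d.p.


Load per axle = total weight / number of axles
Load = 131.0 / 4
Load = 32.75 tonnes

32.75


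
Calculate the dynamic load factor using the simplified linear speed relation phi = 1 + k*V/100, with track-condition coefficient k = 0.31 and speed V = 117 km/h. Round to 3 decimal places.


phi = 1 + k * V / 100
phi = 1 + 0.31 * 117 / 100
phi = 1 + 0.3627
phi = 1.363

1.363


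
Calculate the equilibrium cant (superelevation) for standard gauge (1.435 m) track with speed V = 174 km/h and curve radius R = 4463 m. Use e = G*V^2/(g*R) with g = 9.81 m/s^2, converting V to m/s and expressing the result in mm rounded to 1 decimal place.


Convert speed: V = 174 / 3.6 = 48.3333 m/s
Apply formula: e = 1.435 * 48.3333^2 / (9.81 * 4463)
e = 1.435 * 2336.1111 / 43782.03
e = 0.076568 m = 76.6 mm

76.6


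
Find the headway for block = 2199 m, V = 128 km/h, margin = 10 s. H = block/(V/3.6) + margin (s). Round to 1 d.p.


V = 128 / 3.6 = 35.5556 m/s
Block traversal time = 2199 / 35.5556 = 61.8469 s
Headway = 61.8469 + 10
Headway = 71.8 s

71.8


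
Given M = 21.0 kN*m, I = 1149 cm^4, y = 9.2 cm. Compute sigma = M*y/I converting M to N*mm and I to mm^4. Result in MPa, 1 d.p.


Convert units:
M = 21.0 kN*m = 21000000 N*mm
y = 9.2 cm = 92 mm
I = 1149 cm^4 = 11490000 mm^4
sigma = 21000000 * 92 / 11490000
sigma = 168.1 MPa

168.1


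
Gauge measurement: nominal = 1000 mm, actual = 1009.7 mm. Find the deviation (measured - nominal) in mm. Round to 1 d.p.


Deviation = measured - nominal
Deviation = 1009.7 - 1000
Deviation = 9.7 mm

9.7


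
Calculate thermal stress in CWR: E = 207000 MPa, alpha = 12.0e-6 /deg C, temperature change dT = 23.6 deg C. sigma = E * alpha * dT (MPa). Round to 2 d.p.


sigma = E * alpha * dT
sigma = 207000 * 12.0e-6 * 23.6
sigma = 2.484 * 23.6
sigma = 58.62 MPa

58.62


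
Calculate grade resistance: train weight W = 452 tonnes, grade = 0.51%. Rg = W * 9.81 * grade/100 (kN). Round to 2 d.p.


Rg = W * 9.81 * grade / 100
Rg = 452 * 9.81 * 0.51 / 100
Rg = 4434.12 * 0.0051
Rg = 22.61 kN

22.61


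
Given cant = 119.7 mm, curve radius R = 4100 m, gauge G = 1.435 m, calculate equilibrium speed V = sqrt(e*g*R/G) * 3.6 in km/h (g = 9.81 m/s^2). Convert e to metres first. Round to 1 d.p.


Convert cant: e = 119.7 mm = 0.1197 m
V_ms = sqrt(0.1197 * 9.81 * 4100 / 1.435)
V_ms = sqrt(3355.02) = 57.9225 m/s
V = 57.9225 * 3.6 = 208.5 km/h

208.5


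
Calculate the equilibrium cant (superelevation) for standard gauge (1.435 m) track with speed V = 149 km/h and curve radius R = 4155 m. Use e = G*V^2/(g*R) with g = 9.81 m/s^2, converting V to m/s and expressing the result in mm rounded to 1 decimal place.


Convert speed: V = 149 / 3.6 = 41.3889 m/s
Apply formula: e = 1.435 * 41.3889^2 / (9.81 * 4155)
e = 1.435 * 1713.0401 / 40760.55
e = 0.060309 m = 60.3 mm

60.3


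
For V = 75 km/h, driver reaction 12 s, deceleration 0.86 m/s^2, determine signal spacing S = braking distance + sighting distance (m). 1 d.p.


V = 75 / 3.6 = 20.8333 m/s
Braking distance = 20.8333^2 / (2*0.86) = 252.3417 m
Sighting distance = 20.8333 * 12 = 250.0 m
S = 252.3417 + 250.0 = 502.3 m

502.3


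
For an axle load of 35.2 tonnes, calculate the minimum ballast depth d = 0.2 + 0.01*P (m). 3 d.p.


d = 0.2 + 0.01 * 35.2
d = 0.2 + 0.352
d = 0.552 m

0.552


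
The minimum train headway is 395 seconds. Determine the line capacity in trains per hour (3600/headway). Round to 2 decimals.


Capacity = 3600 / headway
Capacity = 3600 / 395
Capacity = 9.11 trains/hour

9.11


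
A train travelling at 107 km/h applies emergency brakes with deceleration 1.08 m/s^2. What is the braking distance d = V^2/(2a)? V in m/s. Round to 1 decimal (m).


Convert speed: V = 107 / 3.6 = 29.7222 m/s
V^2 = 883.4105
d = 883.4105 / (2 * 1.08)
d = 883.4105 / 2.16
d = 409.0 m

409.0


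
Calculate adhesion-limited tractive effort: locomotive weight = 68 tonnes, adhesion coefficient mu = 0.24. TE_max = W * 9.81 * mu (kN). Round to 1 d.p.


TE_max = W * g * mu
TE_max = 68 * 9.81 * 0.24
TE_max = 667.08 * 0.24
TE_max = 160.1 kN

160.1


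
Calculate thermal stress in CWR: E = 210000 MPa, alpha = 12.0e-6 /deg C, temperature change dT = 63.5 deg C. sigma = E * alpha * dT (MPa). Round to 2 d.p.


sigma = E * alpha * dT
sigma = 210000 * 12.0e-6 * 63.5
sigma = 2.52 * 63.5
sigma = 160.02 MPa

160.02


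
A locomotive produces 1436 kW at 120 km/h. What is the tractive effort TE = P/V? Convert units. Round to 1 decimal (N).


Convert: P = 1436 kW = 1436000 W
V = 120 / 3.6 = 33.3333 m/s
TE = 1436000 / 33.3333
TE = 43080.0 N

43080.0


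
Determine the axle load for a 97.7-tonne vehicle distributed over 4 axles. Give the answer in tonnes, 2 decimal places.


Load per axle = total weight / number of axles
Load = 97.7 / 4
Load = 24.43 tonnes

24.43


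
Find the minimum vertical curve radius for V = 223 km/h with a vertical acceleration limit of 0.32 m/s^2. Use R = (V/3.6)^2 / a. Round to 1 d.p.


Convert speed: V = 223 / 3.6 = 61.9444 m/s
V^2 = 3837.1142 m^2/s^2
R_v = 3837.1142 / 0.32
R_v = 11991.0 m

11991.0


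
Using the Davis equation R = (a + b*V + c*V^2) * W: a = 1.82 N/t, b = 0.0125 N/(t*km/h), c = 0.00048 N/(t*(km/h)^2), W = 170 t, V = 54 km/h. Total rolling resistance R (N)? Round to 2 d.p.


b*V = 0.0125 * 54 = 0.675
c*V^2 = 0.00048 * 2916 = 1.39968
R_per_t = 1.82 + 0.675 + 1.39968 = 3.89468 N/t
R_total = 3.89468 * 170 = 662.10 N

662.10


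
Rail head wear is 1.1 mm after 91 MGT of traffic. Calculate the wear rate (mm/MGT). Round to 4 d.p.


Wear rate = total wear / cumulative tonnage
Rate = 1.1 / 91
Rate = 0.0121 mm/MGT

0.0121


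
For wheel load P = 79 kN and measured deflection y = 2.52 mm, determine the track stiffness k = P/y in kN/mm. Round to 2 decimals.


Track stiffness k = P / y
k = 79 / 2.52
k = 31.35 kN/mm

31.35


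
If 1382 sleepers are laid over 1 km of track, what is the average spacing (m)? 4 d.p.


Spacing = 1000 m / number of sleepers
Spacing = 1000 / 1382
Spacing = 0.7236 m

0.7236


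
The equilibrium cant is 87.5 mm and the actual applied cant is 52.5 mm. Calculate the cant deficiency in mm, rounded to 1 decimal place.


Cant deficiency = equilibrium cant - actual cant
CD = 87.5 - 52.5
CD = 35.0 mm

35.0


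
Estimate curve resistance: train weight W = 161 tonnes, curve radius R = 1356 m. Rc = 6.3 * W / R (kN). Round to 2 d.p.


Rc = 6.3 * W / R
Rc = 6.3 * 161 / 1356
Rc = 1014.3 / 1356
Rc = 0.75 kN

0.75


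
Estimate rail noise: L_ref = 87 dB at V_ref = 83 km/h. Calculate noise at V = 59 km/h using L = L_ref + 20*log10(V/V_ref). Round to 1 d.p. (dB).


V/V_ref = 59 / 83 = 0.710843
log10(0.710843) = -0.148226
20 * -0.148226 = -2.9645
L = 87 + -2.9645 = 84.0 dB

84.0


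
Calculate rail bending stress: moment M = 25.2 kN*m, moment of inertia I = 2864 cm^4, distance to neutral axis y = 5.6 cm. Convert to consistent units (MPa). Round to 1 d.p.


Convert units:
M = 25.2 kN*m = 25200000 N*mm
y = 5.6 cm = 56 mm
I = 2864 cm^4 = 28640000 mm^4
sigma = 25200000 * 56 / 28640000
sigma = 49.3 MPa

49.3


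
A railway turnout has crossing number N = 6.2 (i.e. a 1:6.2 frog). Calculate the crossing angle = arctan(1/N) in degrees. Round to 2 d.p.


1/N = 1/6.2 = 0.16129
angle = arctan(0.16129) = 0.159913 rad
angle = 0.159913 * 180/pi = 9.16 degrees

9.16


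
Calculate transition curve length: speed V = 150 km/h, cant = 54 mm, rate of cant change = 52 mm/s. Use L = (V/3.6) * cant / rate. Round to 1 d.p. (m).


Convert speed: V = 150 / 3.6 = 41.6667 m/s
L = 41.6667 * 54 / 52
L = 2250.0 / 52
L = 43.3 m

43.3


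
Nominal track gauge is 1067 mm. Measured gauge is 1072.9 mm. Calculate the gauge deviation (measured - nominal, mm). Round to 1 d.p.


Deviation = measured - nominal
Deviation = 1072.9 - 1067
Deviation = 5.9 mm

5.9


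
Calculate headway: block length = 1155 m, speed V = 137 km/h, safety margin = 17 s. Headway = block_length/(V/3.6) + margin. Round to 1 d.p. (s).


V = 137 / 3.6 = 38.0556 m/s
Block traversal time = 1155 / 38.0556 = 30.3504 s
Headway = 30.3504 + 17
Headway = 47.4 s

47.4


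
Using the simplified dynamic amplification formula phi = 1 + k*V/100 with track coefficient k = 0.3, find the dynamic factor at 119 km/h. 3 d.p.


phi = 1 + k * V / 100
phi = 1 + 0.3 * 119 / 100
phi = 1 + 0.357
phi = 1.357

1.357


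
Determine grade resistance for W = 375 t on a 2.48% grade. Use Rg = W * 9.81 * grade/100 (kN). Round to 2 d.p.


Rg = W * 9.81 * grade / 100
Rg = 375 * 9.81 * 2.48 / 100
Rg = 3678.75 * 0.0248
Rg = 91.23 kN

91.23


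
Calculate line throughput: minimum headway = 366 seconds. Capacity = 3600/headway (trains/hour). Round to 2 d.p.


Capacity = 3600 / headway
Capacity = 3600 / 366
Capacity = 9.84 trains/hour

9.84


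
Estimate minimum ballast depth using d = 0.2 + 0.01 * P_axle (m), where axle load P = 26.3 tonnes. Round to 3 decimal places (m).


d = 0.2 + 0.01 * 26.3
d = 0.2 + 0.263
d = 0.463 m

0.463


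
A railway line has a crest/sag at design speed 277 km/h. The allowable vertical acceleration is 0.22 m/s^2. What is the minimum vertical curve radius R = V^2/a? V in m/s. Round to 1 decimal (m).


Convert speed: V = 277 / 3.6 = 76.9444 m/s
V^2 = 5920.4475 m^2/s^2
R_v = 5920.4475 / 0.22
R_v = 26911.1 m

26911.1


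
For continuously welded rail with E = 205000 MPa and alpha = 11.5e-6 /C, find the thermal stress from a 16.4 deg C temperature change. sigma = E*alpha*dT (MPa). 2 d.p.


sigma = E * alpha * dT
sigma = 205000 * 11.5e-6 * 16.4
sigma = 2.3575 * 16.4
sigma = 38.66 MPa

38.66


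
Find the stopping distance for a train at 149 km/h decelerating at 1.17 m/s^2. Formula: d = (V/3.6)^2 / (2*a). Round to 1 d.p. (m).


Convert speed: V = 149 / 3.6 = 41.3889 m/s
V^2 = 1713.0401
d = 1713.0401 / (2 * 1.17)
d = 1713.0401 / 2.34
d = 732.1 m

732.1


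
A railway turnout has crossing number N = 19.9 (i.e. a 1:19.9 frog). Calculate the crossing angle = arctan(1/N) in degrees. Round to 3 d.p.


1/N = 1/19.9 = 0.050251
angle = arctan(0.050251) = 0.050209 rad
angle = 0.050209 * 180/pi = 2.877 degrees

2.877


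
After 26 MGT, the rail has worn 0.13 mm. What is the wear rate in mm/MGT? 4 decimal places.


Wear rate = total wear / cumulative tonnage
Rate = 0.13 / 26
Rate = 0.0050 mm/MGT

0.0050


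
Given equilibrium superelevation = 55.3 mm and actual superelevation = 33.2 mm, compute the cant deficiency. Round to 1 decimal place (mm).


Cant deficiency = equilibrium cant - actual cant
CD = 55.3 - 33.2
CD = 22.1 mm

22.1


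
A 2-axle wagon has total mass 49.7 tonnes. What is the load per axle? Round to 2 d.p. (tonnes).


Load per axle = total weight / number of axles
Load = 49.7 / 2
Load = 24.85 tonnes

24.85


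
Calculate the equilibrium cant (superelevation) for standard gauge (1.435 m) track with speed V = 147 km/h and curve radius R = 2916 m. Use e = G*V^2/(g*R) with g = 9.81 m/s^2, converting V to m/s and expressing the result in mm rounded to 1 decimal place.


Convert speed: V = 147 / 3.6 = 40.8333 m/s
Apply formula: e = 1.435 * 40.8333^2 / (9.81 * 2916)
e = 1.435 * 1667.3611 / 28605.96
e = 0.083642 m = 83.6 mm

83.6


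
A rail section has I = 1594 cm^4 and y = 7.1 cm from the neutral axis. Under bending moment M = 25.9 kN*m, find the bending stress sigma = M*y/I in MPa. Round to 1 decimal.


Convert units:
M = 25.9 kN*m = 25900000 N*mm
y = 7.1 cm = 71 mm
I = 1594 cm^4 = 15940000 mm^4
sigma = 25900000 * 71 / 15940000
sigma = 115.4 MPa

115.4


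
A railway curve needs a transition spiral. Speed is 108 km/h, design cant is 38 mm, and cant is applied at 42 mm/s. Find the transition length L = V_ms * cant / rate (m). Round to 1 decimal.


Convert speed: V = 108 / 3.6 = 30.0 m/s
L = 30.0 * 38 / 42
L = 1140.0 / 42
L = 27.1 m

27.1


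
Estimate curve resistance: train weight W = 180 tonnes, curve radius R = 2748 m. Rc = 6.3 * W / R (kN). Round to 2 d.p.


Rc = 6.3 * W / R
Rc = 6.3 * 180 / 2748
Rc = 1134.0 / 2748
Rc = 0.41 kN

0.41


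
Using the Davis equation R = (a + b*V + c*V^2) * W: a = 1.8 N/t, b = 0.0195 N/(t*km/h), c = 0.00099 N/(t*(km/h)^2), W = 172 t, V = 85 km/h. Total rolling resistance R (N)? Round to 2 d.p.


b*V = 0.0195 * 85 = 1.6575
c*V^2 = 0.00099 * 7225 = 7.15275
R_per_t = 1.8 + 1.6575 + 7.15275 = 10.61025 N/t
R_total = 10.61025 * 172 = 1824.96 N

1824.96


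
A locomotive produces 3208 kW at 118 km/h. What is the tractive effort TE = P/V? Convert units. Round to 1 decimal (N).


Convert: P = 3208 kW = 3208000 W
V = 118 / 3.6 = 32.7778 m/s
TE = 3208000 / 32.7778
TE = 97871.2 N

97871.2


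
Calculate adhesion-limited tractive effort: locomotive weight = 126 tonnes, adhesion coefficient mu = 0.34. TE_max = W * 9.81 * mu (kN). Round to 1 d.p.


TE_max = W * g * mu
TE_max = 126 * 9.81 * 0.34
TE_max = 1236.06 * 0.34
TE_max = 420.3 kN

420.3


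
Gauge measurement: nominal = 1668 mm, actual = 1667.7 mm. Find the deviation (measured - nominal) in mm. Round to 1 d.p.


Deviation = measured - nominal
Deviation = 1667.7 - 1668
Deviation = -0.3 mm

-0.3


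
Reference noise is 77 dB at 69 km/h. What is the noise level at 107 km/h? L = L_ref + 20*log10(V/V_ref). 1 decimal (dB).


V/V_ref = 107 / 69 = 1.550725
log10(1.550725) = 0.190535
20 * 0.190535 = 3.8107
L = 77 + 3.8107 = 80.8 dB

80.8


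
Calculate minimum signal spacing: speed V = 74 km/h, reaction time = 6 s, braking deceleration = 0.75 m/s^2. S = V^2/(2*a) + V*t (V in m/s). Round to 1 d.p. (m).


V = 74 / 3.6 = 20.5556 m/s
Braking distance = 20.5556^2 / (2*0.75) = 281.6872 m
Sighting distance = 20.5556 * 6 = 123.3333 m
S = 281.6872 + 123.3333 = 405.0 m

405.0


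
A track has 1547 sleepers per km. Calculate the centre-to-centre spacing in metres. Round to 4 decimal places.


Spacing = 1000 m / number of sleepers
Spacing = 1000 / 1547
Spacing = 0.6464 m

0.6464


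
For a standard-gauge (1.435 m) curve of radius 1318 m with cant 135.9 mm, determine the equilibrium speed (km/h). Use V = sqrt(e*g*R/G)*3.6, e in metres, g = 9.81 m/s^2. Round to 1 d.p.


Convert cant: e = 135.9 mm = 0.1359 m
V_ms = sqrt(0.1359 * 9.81 * 1318 / 1.435)
V_ms = sqrt(1224.480782) = 34.9926 m/s
V = 34.9926 * 3.6 = 126.0 km/h

126.0


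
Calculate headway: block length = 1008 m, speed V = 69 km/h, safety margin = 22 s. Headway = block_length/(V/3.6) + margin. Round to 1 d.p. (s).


V = 69 / 3.6 = 19.1667 m/s
Block traversal time = 1008 / 19.1667 = 52.5913 s
Headway = 52.5913 + 22
Headway = 74.6 s

74.6


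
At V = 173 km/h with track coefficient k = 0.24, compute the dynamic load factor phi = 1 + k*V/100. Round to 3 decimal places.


phi = 1 + k * V / 100
phi = 1 + 0.24 * 173 / 100
phi = 1 + 0.4152
phi = 1.415

1.415


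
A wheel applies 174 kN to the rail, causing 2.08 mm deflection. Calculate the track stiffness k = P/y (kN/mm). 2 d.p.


Track stiffness k = P / y
k = 174 / 2.08
k = 83.65 kN/mm

83.65


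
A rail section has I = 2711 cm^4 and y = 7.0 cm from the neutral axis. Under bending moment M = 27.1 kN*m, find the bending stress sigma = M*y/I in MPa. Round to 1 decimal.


Convert units:
M = 27.1 kN*m = 27100000 N*mm
y = 7.0 cm = 70 mm
I = 2711 cm^4 = 27110000 mm^4
sigma = 27100000 * 70 / 27110000
sigma = 70.0 MPa

70.0


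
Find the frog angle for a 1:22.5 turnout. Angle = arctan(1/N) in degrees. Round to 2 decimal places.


1/N = 1/22.5 = 0.044444
angle = arctan(0.044444) = 0.044415 rad
angle = 0.044415 * 180/pi = 2.54 degrees

2.54


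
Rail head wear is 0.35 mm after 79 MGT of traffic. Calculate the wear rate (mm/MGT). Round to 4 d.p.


Wear rate = total wear / cumulative tonnage
Rate = 0.35 / 79
Rate = 0.0044 mm/MGT

0.0044


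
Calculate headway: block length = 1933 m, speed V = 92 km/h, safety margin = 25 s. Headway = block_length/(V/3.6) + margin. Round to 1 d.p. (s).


V = 92 / 3.6 = 25.5556 m/s
Block traversal time = 1933 / 25.5556 = 75.6391 s
Headway = 75.6391 + 25
Headway = 100.6 s

100.6


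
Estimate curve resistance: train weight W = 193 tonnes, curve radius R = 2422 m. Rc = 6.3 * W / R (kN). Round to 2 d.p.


Rc = 6.3 * W / R
Rc = 6.3 * 193 / 2422
Rc = 1215.9 / 2422
Rc = 0.50 kN

0.50


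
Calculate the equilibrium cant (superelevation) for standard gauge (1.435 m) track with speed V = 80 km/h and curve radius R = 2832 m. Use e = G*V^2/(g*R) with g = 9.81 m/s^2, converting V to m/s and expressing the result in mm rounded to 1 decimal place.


Convert speed: V = 80 / 3.6 = 22.2222 m/s
Apply formula: e = 1.435 * 22.2222^2 / (9.81 * 2832)
e = 1.435 * 493.8272 / 27781.92
e = 0.025507 m = 25.5 mm

25.5


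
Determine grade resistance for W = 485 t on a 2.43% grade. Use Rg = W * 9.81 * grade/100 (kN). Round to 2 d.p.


Rg = W * 9.81 * grade / 100
Rg = 485 * 9.81 * 2.43 / 100
Rg = 4757.85 * 0.0243
Rg = 115.62 kN

115.62


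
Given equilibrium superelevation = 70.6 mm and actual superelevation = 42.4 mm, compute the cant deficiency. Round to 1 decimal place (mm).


Cant deficiency = equilibrium cant - actual cant
CD = 70.6 - 42.4
CD = 28.2 mm

28.2


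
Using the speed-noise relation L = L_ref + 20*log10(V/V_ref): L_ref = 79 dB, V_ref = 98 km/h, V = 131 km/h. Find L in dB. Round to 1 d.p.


V/V_ref = 131 / 98 = 1.336735
log10(1.336735) = 0.126045
20 * 0.126045 = 2.5209
L = 79 + 2.5209 = 81.5 dB

81.5


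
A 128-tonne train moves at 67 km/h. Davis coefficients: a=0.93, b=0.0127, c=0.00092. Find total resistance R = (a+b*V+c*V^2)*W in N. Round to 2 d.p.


b*V = 0.0127 * 67 = 0.8509
c*V^2 = 0.00092 * 4489 = 4.12988
R_per_t = 0.93 + 0.8509 + 4.12988 = 5.91078 N/t
R_total = 5.91078 * 128 = 756.58 N

756.58


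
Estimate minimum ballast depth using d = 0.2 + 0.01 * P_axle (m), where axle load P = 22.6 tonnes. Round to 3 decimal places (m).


d = 0.2 + 0.01 * 22.6
d = 0.2 + 0.226
d = 0.426 m

0.426


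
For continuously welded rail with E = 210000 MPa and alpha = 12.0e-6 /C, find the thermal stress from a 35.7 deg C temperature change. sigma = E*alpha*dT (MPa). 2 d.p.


sigma = E * alpha * dT
sigma = 210000 * 12.0e-6 * 35.7
sigma = 2.52 * 35.7
sigma = 89.96 MPa

89.96


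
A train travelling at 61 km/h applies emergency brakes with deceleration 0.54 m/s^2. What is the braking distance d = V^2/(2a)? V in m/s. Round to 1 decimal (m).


Convert speed: V = 61 / 3.6 = 16.9444 m/s
V^2 = 287.1142
d = 287.1142 / (2 * 0.54)
d = 287.1142 / 1.08
d = 265.8 m

265.8


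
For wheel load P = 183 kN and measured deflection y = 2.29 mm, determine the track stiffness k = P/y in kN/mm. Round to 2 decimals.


Track stiffness k = P / y
k = 183 / 2.29
k = 79.91 kN/mm

79.91


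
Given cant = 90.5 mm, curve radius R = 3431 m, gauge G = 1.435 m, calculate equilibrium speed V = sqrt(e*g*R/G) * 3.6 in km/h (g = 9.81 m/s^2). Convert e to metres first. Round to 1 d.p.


Convert cant: e = 90.5 mm = 0.0905 m
V_ms = sqrt(0.0905 * 9.81 * 3431 / 1.435)
V_ms = sqrt(2122.689167) = 46.0727 m/s
V = 46.0727 * 3.6 = 165.9 km/h

165.9


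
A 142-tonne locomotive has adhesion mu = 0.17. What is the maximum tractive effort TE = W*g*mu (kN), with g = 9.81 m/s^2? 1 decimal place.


TE_max = W * g * mu
TE_max = 142 * 9.81 * 0.17
TE_max = 1393.02 * 0.17
TE_max = 236.8 kN

236.8


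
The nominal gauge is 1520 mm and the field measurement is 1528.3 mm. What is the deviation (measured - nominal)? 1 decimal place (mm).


Deviation = measured - nominal
Deviation = 1528.3 - 1520
Deviation = 8.3 mm

8.3


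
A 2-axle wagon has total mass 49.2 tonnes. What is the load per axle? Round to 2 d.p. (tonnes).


Load per axle = total weight / number of axles
Load = 49.2 / 2
Load = 24.60 tonnes

24.60


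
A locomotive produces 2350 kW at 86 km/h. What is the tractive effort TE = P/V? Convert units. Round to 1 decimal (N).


Convert: P = 2350 kW = 2350000 W
V = 86 / 3.6 = 23.8889 m/s
TE = 2350000 / 23.8889
TE = 98372.1 N

98372.1


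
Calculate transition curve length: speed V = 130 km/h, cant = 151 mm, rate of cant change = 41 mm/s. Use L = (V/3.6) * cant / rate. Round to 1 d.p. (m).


Convert speed: V = 130 / 3.6 = 36.1111 m/s
L = 36.1111 * 151 / 41
L = 5452.7778 / 41
L = 133.0 m

133.0


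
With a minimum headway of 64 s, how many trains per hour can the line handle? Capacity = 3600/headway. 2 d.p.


Capacity = 3600 / headway
Capacity = 3600 / 64
Capacity = 56.25 trains/hour

56.25


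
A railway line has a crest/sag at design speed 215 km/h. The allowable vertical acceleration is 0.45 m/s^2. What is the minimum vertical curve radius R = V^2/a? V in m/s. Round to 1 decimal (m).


Convert speed: V = 215 / 3.6 = 59.7222 m/s
V^2 = 3566.7438 m^2/s^2
R_v = 3566.7438 / 0.45
R_v = 7926.1 m

7926.1


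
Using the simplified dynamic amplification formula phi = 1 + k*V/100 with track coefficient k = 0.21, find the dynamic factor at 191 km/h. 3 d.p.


phi = 1 + k * V / 100
phi = 1 + 0.21 * 191 / 100
phi = 1 + 0.4011
phi = 1.401

1.401


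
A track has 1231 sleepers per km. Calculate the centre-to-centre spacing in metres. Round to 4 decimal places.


Spacing = 1000 m / number of sleepers
Spacing = 1000 / 1231
Spacing = 0.8123 m

0.8123


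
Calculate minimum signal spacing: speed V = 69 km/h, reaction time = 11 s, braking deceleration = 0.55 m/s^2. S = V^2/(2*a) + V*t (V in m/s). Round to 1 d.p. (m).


V = 69 / 3.6 = 19.1667 m/s
Braking distance = 19.1667^2 / (2*0.55) = 333.9646 m
Sighting distance = 19.1667 * 11 = 210.8333 m
S = 333.9646 + 210.8333 = 544.8 m

544.8


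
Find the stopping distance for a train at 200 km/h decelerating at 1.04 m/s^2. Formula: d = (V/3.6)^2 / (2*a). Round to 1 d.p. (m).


Convert speed: V = 200 / 3.6 = 55.5556 m/s
V^2 = 3086.4198
d = 3086.4198 / (2 * 1.04)
d = 3086.4198 / 2.08
d = 1483.9 m

1483.9


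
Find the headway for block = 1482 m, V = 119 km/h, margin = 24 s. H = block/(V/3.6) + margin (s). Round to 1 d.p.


V = 119 / 3.6 = 33.0556 m/s
Block traversal time = 1482 / 33.0556 = 44.8336 s
Headway = 44.8336 + 24
Headway = 68.8 s

68.8


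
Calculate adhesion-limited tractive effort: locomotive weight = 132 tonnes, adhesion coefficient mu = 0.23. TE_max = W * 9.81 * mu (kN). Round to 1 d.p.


TE_max = W * g * mu
TE_max = 132 * 9.81 * 0.23
TE_max = 1294.92 * 0.23
TE_max = 297.8 kN

297.8


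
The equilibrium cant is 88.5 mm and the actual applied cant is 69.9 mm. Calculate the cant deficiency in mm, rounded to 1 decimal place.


Cant deficiency = equilibrium cant - actual cant
CD = 88.5 - 69.9
CD = 18.6 mm

18.6


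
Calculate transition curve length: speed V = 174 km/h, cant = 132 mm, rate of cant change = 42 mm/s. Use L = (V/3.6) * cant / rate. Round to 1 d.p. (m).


Convert speed: V = 174 / 3.6 = 48.3333 m/s
L = 48.3333 * 132 / 42
L = 6380.0 / 42
L = 151.9 m

151.9


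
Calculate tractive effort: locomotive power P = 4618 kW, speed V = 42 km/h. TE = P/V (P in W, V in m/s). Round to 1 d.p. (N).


Convert: P = 4618 kW = 4618000 W
V = 42 / 3.6 = 11.6667 m/s
TE = 4618000 / 11.6667
TE = 395828.6 N

395828.6


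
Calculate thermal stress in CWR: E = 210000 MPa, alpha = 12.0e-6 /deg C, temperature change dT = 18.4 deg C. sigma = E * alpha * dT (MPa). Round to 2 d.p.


sigma = E * alpha * dT
sigma = 210000 * 12.0e-6 * 18.4
sigma = 2.52 * 18.4
sigma = 46.37 MPa

46.37


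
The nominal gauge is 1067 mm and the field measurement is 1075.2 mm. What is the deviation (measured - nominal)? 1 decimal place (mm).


Deviation = measured - nominal
Deviation = 1075.2 - 1067
Deviation = 8.2 mm

8.2


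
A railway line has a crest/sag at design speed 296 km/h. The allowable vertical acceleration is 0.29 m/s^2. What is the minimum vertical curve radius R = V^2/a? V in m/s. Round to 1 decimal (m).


Convert speed: V = 296 / 3.6 = 82.2222 m/s
V^2 = 6760.4938 m^2/s^2
R_v = 6760.4938 / 0.29
R_v = 23312.0 m

23312.0


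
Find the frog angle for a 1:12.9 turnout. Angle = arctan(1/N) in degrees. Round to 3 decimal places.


1/N = 1/12.9 = 0.077519
angle = arctan(0.077519) = 0.077365 rad
angle = 0.077365 * 180/pi = 4.433 degrees

4.433


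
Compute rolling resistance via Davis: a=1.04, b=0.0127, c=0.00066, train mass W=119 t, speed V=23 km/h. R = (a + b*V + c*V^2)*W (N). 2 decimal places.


b*V = 0.0127 * 23 = 0.2921
c*V^2 = 0.00066 * 529 = 0.34914
R_per_t = 1.04 + 0.2921 + 0.34914 = 1.68124 N/t
R_total = 1.68124 * 119 = 200.07 N

200.07


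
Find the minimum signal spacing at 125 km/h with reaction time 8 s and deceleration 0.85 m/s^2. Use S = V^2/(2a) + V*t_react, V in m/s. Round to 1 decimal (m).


V = 125 / 3.6 = 34.7222 m/s
Braking distance = 34.7222^2 / (2*0.85) = 709.1957 m
Sighting distance = 34.7222 * 8 = 277.7778 m
S = 709.1957 + 277.7778 = 987.0 m

987.0


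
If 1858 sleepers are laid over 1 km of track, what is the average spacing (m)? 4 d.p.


Spacing = 1000 m / number of sleepers
Spacing = 1000 / 1858
Spacing = 0.5382 m

0.5382


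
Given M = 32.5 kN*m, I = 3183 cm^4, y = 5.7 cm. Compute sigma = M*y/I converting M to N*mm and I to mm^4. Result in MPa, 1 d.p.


Convert units:
M = 32.5 kN*m = 32500000 N*mm
y = 5.7 cm = 57 mm
I = 3183 cm^4 = 31830000 mm^4
sigma = 32500000 * 57 / 31830000
sigma = 58.2 MPa

58.2


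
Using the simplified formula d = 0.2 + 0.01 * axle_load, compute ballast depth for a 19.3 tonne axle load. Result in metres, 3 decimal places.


d = 0.2 + 0.01 * 19.3
d = 0.2 + 0.193
d = 0.393 m

0.393


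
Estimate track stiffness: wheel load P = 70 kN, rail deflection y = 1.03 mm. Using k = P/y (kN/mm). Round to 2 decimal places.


Track stiffness k = P / y
k = 70 / 1.03
k = 67.96 kN/mm

67.96


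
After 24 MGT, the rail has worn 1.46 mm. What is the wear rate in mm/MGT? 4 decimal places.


Wear rate = total wear / cumulative tonnage
Rate = 1.46 / 24
Rate = 0.0608 mm/MGT

0.0608


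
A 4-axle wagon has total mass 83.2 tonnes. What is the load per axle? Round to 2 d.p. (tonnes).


Load per axle = total weight / number of axles
Load = 83.2 / 4
Load = 20.80 tonnes

20.80


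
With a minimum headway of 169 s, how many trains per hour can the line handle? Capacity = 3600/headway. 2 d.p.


Capacity = 3600 / headway
Capacity = 3600 / 169
Capacity = 21.30 trains/hour

21.30


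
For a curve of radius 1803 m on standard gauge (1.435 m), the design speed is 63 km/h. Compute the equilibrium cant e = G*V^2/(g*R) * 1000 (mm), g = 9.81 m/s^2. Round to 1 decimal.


Convert speed: V = 63 / 3.6 = 17.5 m/s
Apply formula: e = 1.435 * 17.5^2 / (9.81 * 1803)
e = 1.435 * 306.25 / 17687.43
e = 0.024846 m = 24.8 mm

24.8


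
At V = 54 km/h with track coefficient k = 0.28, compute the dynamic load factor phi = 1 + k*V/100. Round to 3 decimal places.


phi = 1 + k * V / 100
phi = 1 + 0.28 * 54 / 100
phi = 1 + 0.1512
phi = 1.151

1.151


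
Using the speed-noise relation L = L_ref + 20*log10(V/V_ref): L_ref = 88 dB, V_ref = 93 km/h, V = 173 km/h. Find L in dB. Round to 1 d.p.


V/V_ref = 173 / 93 = 1.860215
log10(1.860215) = 0.269563
20 * 0.269563 = 5.3913
L = 88 + 5.3913 = 93.4 dB

93.4


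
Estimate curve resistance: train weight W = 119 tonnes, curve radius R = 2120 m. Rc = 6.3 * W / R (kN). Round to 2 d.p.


Rc = 6.3 * W / R
Rc = 6.3 * 119 / 2120
Rc = 749.7 / 2120
Rc = 0.35 kN

0.35


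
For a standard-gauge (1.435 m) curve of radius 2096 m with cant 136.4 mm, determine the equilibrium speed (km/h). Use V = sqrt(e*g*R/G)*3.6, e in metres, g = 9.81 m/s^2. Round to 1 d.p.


Convert cant: e = 136.4 mm = 0.1364 m
V_ms = sqrt(0.1364 * 9.81 * 2096 / 1.435)
V_ms = sqrt(1954.441856) = 44.2091 m/s
V = 44.2091 * 3.6 = 159.2 km/h

159.2


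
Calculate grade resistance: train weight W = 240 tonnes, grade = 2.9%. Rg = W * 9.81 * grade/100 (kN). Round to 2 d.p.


Rg = W * 9.81 * grade / 100
Rg = 240 * 9.81 * 2.9 / 100
Rg = 2354.4 * 0.029
Rg = 68.28 kN

68.28


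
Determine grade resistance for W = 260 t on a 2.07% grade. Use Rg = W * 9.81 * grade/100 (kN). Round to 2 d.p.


Rg = W * 9.81 * grade / 100
Rg = 260 * 9.81 * 2.07 / 100
Rg = 2550.6 * 0.0207
Rg = 52.80 kN

52.80


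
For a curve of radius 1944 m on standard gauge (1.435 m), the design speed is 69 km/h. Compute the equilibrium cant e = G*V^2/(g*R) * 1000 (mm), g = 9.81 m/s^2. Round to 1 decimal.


Convert speed: V = 69 / 3.6 = 19.1667 m/s
Apply formula: e = 1.435 * 19.1667^2 / (9.81 * 1944)
e = 1.435 * 367.3611 / 19070.64
e = 0.027643 m = 27.6 mm

27.6


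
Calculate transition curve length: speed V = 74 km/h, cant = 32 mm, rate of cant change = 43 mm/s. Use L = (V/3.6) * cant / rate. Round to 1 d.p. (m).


Convert speed: V = 74 / 3.6 = 20.5556 m/s
L = 20.5556 * 32 / 43
L = 657.7778 / 43
L = 15.3 m

15.3


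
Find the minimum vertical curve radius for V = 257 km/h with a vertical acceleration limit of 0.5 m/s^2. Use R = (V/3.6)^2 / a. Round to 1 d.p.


Convert speed: V = 257 / 3.6 = 71.3889 m/s
V^2 = 5096.3735 m^2/s^2
R_v = 5096.3735 / 0.5
R_v = 10192.7 m

10192.7


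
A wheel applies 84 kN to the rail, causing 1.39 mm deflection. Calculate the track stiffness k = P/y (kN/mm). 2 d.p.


Track stiffness k = P / y
k = 84 / 1.39
k = 60.43 kN/mm

60.43


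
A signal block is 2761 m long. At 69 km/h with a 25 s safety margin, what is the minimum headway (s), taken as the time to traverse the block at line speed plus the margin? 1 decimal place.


V = 69 / 3.6 = 19.1667 m/s
Block traversal time = 2761 / 19.1667 = 144.0522 s
Headway = 144.0522 + 25
Headway = 169.1 s

169.1


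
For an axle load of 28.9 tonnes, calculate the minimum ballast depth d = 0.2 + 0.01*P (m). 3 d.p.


d = 0.2 + 0.01 * 28.9
d = 0.2 + 0.289
d = 0.489 m

0.489


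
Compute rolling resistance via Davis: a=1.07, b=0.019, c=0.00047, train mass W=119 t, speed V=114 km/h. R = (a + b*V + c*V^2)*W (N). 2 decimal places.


b*V = 0.019 * 114 = 2.166
c*V^2 = 0.00047 * 12996 = 6.10812
R_per_t = 1.07 + 2.166 + 6.10812 = 9.34412 N/t
R_total = 9.34412 * 119 = 1111.95 N

1111.95


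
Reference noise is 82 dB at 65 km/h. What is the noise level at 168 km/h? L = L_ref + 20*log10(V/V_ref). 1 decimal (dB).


V/V_ref = 168 / 65 = 2.584615
log10(2.584615) = 0.412396
20 * 0.412396 = 8.2479
L = 82 + 8.2479 = 90.2 dB

90.2


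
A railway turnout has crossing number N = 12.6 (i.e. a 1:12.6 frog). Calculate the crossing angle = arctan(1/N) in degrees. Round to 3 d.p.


1/N = 1/12.6 = 0.079365
angle = arctan(0.079365) = 0.079199 rad
angle = 0.079199 * 180/pi = 4.538 degrees

4.538


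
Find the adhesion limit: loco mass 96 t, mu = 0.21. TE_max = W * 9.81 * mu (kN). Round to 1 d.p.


TE_max = W * g * mu
TE_max = 96 * 9.81 * 0.21
TE_max = 941.76 * 0.21
TE_max = 197.8 kN

197.8


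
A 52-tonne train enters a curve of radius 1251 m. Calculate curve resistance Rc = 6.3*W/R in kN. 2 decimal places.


Rc = 6.3 * W / R
Rc = 6.3 * 52 / 1251
Rc = 327.6 / 1251
Rc = 0.26 kN

0.26


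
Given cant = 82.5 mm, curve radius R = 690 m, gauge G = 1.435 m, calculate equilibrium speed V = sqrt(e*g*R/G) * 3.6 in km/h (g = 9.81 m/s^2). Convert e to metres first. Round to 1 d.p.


Convert cant: e = 82.5 mm = 0.0825 m
V_ms = sqrt(0.0825 * 9.81 * 690 / 1.435)
V_ms = sqrt(389.152787) = 19.727 m/s
V = 19.727 * 3.6 = 71.0 km/h

71.0


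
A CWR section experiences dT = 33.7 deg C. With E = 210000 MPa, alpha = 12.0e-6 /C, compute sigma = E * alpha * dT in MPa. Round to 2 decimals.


sigma = E * alpha * dT
sigma = 210000 * 12.0e-6 * 33.7
sigma = 2.52 * 33.7
sigma = 84.92 MPa

84.92
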